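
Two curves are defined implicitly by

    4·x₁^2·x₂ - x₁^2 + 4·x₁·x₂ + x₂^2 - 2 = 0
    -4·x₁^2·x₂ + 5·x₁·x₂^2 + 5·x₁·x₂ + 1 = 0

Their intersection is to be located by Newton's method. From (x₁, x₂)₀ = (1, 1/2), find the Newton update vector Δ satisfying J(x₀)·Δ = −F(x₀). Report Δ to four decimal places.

(0.6571, -0.4310)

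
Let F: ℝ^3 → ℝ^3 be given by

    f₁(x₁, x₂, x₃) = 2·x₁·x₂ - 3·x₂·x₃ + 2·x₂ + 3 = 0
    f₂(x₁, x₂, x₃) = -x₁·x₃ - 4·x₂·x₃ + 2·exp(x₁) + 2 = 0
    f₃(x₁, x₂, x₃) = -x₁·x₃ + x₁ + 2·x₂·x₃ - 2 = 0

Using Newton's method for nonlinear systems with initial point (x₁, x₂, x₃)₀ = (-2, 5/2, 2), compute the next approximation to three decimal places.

At (-2, 5/2, 2): F = (-17.000, -13.72933, 10.000).
Jacobian J = [[2·x₂, 2·x₁ - 3·x₃ + 2, -3·x₂], [-x₃ + 2·exp(x₁), -4·x₃, -x₁ - 4·x₂], [-x₃ + 1, 2·x₃, -x₁ + 2·x₂]].
At the point, J = [[5.000, -8.000, -7.500], [-1.72933, -8.000, -8.000], [-1.000, 4.000, 7.000]] (det J = -168.96257).
Solving J·Δ = −F gives Δ = (0.539, -1.122, -0.710).
Then the next iterate is (x₁, x₂, x₃)₁ = (-1.461, 1.378, 1.290).

(-1.461, 1.378, 1.290)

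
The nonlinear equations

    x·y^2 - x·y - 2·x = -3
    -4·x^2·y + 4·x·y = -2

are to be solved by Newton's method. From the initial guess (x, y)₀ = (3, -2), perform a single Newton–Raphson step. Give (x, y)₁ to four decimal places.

(2.2262, -1.2063)

At (3, -2): F = (15.0000, 50.0000).
Jacobian J = [[y^2 - y - 2, 2·x·y - x], [-8·x·y + 4·y, -4·x^2 + 4·x]].
At the point, J = [[4.0000, -15.0000], [40.0000, -24.0000]] (det J = 504.0000).
Solving J·Δ = −F gives Δ = (-0.7738, 0.7937).
Then the next iterate is (x, y)₁ = (2.2262, -1.2063).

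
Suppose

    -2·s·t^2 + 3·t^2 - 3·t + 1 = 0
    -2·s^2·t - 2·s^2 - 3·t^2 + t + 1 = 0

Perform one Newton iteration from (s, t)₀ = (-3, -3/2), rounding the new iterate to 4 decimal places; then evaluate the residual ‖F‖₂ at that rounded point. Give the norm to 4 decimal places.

At (-3, -3/2): F = (25.7500, 1.7500).
Jacobian J = [[-2·t^2, -4·s·t + 6·t - 3], [-4·s·t - 4·s, -2·s^2 - 6·t + 1]].
At the point, J = [[-4.5000, -30.0000], [-6.0000, -8.0000]] (det J = -144.0000).
Solving J·Δ = −F gives Δ = (-1.0660, 1.0182).
Then the next iterate is (s, t)₁ = (-4.0660, -0.4818).
Re-evaluating at (-4.0660, -0.4818): F = (5.029485, -17.312327), so ‖F‖₂ = 18.0281.

18.0281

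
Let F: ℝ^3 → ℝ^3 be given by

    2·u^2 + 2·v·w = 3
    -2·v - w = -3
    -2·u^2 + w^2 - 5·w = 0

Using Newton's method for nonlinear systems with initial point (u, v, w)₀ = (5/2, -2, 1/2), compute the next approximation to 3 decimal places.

(1.213, 1.485, 0.029)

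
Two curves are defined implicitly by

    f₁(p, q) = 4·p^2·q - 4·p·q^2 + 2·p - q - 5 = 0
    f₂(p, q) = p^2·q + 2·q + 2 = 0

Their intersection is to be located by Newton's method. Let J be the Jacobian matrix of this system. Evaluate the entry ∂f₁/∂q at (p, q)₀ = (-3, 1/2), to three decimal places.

47.000

∂f₁/∂q = 4·p^2 - 8·p·q - 1.
At (-3, 1/2) this is 47.000.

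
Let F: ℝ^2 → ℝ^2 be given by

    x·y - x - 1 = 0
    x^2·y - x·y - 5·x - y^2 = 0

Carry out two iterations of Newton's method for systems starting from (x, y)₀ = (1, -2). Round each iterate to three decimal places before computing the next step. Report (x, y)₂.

(-0.415, -1.382)

At (1, -2): F = (-4.000, -9.000).
Jacobian J = [[y - 1, x], [2·x·y - y - 5, x^2 - x - 2·y]].
At the point, J = [[-3.000, 1.000], [-7.000, 4.000]] (det J = -5.000).
Solving J·Δ = −F gives Δ = (-1.400, -0.200).
Then the next iterate is (x, y)₁ = (-0.400, -2.200).
Round to (-0.400, -2.200) and repeat: F = (0.280, -4.072), J = [[-3.200, -0.400], [-1.040, 4.960]].
Δ = (-0.015, 0.818), so (x, y)₂ = (-0.415, -1.382).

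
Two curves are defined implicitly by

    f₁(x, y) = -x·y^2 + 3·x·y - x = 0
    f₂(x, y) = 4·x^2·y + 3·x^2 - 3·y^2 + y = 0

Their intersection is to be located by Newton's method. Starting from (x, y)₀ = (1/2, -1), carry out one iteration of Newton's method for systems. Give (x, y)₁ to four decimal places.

(0.2500, -0.5000)

At (1/2, -1): F = (-2.5000, -4.2500).
Jacobian J = [[-y^2 + 3·y - 1, -2·x·y + 3·x], [8·x·y + 6·x, 4·x^2 - 6·y + 1]].
At the point, J = [[-5.0000, 2.5000], [-1.0000, 8.0000]] (det J = -37.5000).
Solving J·Δ = −F gives Δ = (-0.2500, 0.5000).
Then the next iterate is (x, y)₁ = (0.2500, -0.5000).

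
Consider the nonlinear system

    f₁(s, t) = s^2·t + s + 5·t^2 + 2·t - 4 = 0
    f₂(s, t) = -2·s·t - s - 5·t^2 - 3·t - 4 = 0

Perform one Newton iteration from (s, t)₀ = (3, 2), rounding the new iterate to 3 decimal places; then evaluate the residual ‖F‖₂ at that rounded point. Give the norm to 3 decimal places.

At (3, 2): F = (41.000, -45.000).
Jacobian J = [[2·s·t + 1, s^2 + 10·t + 2], [-2·t - 1, -2·s - 10·t - 3]].
At the point, J = [[13.000, 31.000], [-5.000, -29.000]] (det J = -222.000).
Solving J·Δ = −F gives Δ = (0.928, -1.712).
Then the next iterate is (s, t)₁ = (3.928, 0.288).
Re-evaluating at (3.928, 0.288): F = (5.36232, -11.46925), so ‖F‖₂ = 12.661.

12.661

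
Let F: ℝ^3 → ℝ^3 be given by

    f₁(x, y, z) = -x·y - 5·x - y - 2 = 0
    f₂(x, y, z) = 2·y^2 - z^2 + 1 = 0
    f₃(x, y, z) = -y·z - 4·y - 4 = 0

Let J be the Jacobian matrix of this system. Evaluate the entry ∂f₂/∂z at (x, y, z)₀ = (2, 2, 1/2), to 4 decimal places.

∂f₂/∂z = -2·z.
At (2, 2, 1/2) this is -1.0000.

-1.0000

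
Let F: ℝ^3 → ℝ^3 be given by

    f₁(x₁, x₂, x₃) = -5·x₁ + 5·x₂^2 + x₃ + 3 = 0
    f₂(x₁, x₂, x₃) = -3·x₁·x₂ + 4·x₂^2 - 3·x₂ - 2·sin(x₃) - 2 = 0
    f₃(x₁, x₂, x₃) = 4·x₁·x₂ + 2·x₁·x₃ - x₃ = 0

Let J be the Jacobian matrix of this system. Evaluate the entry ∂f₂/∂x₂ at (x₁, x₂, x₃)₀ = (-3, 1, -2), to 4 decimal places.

14.0000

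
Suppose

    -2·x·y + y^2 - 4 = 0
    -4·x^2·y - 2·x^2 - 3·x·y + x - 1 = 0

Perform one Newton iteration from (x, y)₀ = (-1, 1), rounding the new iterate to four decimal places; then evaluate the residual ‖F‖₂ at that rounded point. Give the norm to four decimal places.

1.0657

At (-1, 1): F = (-1.0000, -5.0000).
Jacobian J = [[-2·y, -2·x + 2·y], [-8·x·y - 4·x - 3·y + 1, -4·x^2 - 3·x]].
At the point, J = [[-2.0000, 4.0000], [10.0000, -1.0000]] (det J = -38.0000).
Solving J·Δ = −F gives Δ = (0.5526, 0.5263).
Then the next iterate is (x, y)₁ = (-0.4474, 1.5263).
Re-evaluating at (-0.4474, 1.5263): F = (-0.304675, -1.021192), so ‖F‖₂ = 1.0657.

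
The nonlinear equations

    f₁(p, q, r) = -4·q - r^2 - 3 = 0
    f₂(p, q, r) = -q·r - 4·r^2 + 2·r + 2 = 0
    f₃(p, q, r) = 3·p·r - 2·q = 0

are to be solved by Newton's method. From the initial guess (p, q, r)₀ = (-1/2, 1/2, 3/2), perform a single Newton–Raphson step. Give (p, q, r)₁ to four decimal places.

At (-1/2, 1/2, 3/2): F = (-7.2500, -4.7500, -3.2500).
Jacobian J = [[0, -4, -2·r], [0, -r, -q - 8·r + 2], [3·r, -2, 3·p]].
At the point, J = [[0.0000, -4.0000, -3.0000], [0.0000, -1.5000, -10.5000], [4.5000, -2.0000, -1.5000]] (det J = 168.7500).
Solving J·Δ = −F gives Δ = (-0.0833, -1.6500, -0.2167).
Then the next iterate is (p, q, r)₁ = (-0.5833, -1.1500, 1.2833).

(-0.5833, -1.1500, 1.2833)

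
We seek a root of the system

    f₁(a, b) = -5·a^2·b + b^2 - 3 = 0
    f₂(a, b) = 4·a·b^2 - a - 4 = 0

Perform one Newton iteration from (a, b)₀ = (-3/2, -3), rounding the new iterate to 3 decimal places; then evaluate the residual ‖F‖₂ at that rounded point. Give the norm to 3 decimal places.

At (-3/2, -3): F = (39.750, -56.500).
Jacobian J = [[-10·a·b, -5·a^2 + 2·b], [4·b^2 - 1, 8·a·b]].
At the point, J = [[-45.000, -17.250], [35.000, 36.000]] (det J = -1016.250).
Solving J·Δ = −F gives Δ = (0.449, 1.133).
Then the next iterate is (a, b)₁ = (-1.051, -1.867).
Re-evaluating at (-1.051, -1.867): F = (10.79714, -17.60284), so ‖F‖₂ = 20.650.

20.650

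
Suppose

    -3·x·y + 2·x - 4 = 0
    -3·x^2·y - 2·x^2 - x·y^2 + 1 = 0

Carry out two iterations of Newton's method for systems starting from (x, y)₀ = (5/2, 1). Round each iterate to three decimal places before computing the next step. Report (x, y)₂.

(1.475, -0.127)

At (5/2, 1): F = (-6.500, -32.750).
Jacobian J = [[-3·y + 2, -3·x], [-6·x·y - 4·x - y^2, -3·x^2 - 2·x·y]].
At the point, J = [[-1.000, -7.500], [-26.000, -23.750]] (det J = -171.250).
Solving J·Δ = −F gives Δ = (-0.533, -0.796).
Then the next iterate is (x, y)₁ = (1.967, 0.204).
Round to (1.967, 0.204) and repeat: F = (-1.26980, -9.18792), J = [[1.388, -5.901], [-10.31722, -12.40980]].
Δ = (-0.492, -0.331), so (x, y)₂ = (1.475, -0.127).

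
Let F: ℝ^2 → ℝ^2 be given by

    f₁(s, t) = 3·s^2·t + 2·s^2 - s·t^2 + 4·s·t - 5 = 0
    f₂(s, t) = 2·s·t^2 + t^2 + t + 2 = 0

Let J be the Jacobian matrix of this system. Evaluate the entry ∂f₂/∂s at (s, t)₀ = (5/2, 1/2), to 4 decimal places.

∂f₂/∂s = 2·t^2.
At (5/2, 1/2) this is 0.5000.

0.5000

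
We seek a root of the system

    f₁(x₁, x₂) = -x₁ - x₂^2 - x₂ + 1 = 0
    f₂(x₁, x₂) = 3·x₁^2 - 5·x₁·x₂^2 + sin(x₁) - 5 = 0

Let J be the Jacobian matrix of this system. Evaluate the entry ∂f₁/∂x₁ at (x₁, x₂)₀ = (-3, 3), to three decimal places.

∂f₁/∂x₁ = -1.
At (-3, 3) this is -1.000.

-1.000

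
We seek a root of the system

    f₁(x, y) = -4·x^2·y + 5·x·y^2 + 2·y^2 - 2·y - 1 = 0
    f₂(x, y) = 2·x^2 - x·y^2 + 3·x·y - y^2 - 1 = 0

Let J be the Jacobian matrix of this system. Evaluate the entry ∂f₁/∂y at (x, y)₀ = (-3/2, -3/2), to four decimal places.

∂f₁/∂y = -4·x^2 + 10·x·y + 4·y - 2.
At (-3/2, -3/2) this is 5.5000.

5.5000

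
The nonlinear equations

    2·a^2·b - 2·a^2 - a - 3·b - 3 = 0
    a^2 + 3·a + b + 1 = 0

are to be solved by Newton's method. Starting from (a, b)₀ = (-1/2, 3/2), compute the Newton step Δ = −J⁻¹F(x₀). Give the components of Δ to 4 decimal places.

(1.2083, -3.6667)

At (-1/2, 3/2): F = (-6.7500, 1.2500).
Jacobian J = [[4·a·b - 4·a - 1, 2·a^2 - 3], [2·a + 3, 1]].
At the point, J = [[-2.0000, -2.5000], [2.0000, 1.0000]] (det J = 3.0000).
Solving J·Δ = −F gives Δ = (1.2083, -3.6667).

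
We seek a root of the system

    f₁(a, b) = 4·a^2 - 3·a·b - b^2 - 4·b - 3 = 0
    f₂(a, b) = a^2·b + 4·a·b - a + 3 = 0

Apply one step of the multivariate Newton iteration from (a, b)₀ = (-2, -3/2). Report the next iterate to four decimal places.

(-0.3137, 0.8284)

At (-2, -3/2): F = (7.7500, 11.0000).
Jacobian J = [[8·a - 3·b, -3·a - 2·b - 4], [2·a·b + 4·b - 1, a^2 + 4·a]].
At the point, J = [[-11.5000, 5.0000], [-1.0000, -4.0000]] (det J = 51.0000).
Solving J·Δ = −F gives Δ = (1.6863, 2.3284).
Then the next iterate is (a, b)₁ = (-0.3137, 0.8284).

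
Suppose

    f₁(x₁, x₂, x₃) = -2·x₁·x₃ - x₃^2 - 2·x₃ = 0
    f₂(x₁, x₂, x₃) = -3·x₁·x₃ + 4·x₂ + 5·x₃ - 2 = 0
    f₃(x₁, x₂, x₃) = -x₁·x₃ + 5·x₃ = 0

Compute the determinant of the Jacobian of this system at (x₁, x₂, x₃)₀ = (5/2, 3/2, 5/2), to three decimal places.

J = [[-2·x₃, 0, -2·x₁ - 2·x₃ - 2], [-3·x₃, 4, -3·x₁ + 5], [-x₃, 0, -x₁ + 5]].
At the point, J = [[-5.000, 0.000, -12.000], [-7.500, 4.000, -2.500], [-2.500, 0.000, 2.500]].
det J = -170.000.

-170.000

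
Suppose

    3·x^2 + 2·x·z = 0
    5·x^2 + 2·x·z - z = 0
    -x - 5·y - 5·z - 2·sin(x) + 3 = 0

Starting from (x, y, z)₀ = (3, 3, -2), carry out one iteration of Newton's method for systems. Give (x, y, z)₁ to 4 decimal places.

At (3, 3, -2): F = (15.0000, 35.0000, -5.282240).
Jacobian J = [[6·x + 2·z, 0, 2·x], [10·x + 2·z, 0, 2·x - 1], [-2·cos(x) - 1, -5, -5]].
At the point, J = [[14.0000, 0.0000, 6.0000], [26.0000, 0.0000, 5.0000], [0.979985, -5.0000, -5.0000]] (det J = -430.0000).
Solving J·Δ = −F gives Δ = (-1.5698, -2.5269, 1.1628).
Then the next iterate is (x, y, z)₁ = (1.4302, 0.4731, -0.8372).

(1.4302, 0.4731, -0.8372)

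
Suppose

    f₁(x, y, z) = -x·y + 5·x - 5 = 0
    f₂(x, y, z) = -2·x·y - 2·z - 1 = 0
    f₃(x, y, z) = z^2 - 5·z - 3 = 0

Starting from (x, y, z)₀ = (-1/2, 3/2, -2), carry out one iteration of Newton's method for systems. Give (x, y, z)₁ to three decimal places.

At (-1/2, 3/2, -2): F = (-6.750, 4.500, 11.000).
Jacobian J = [[-y + 5, -x, 0], [-2·y, -2·x, -2], [0, 0, 2·z - 5]].
At the point, J = [[3.500, 0.500, 0.000], [-3.000, 1.000, -2.000], [0.000, 0.000, -9.000]] (det J = -45.000).
Solving J·Δ = −F gives Δ = (1.556, 2.611, 1.222).
Then the next iterate is (x, y, z)₁ = (1.056, 4.111, -0.778).

(1.056, 4.111, -0.778)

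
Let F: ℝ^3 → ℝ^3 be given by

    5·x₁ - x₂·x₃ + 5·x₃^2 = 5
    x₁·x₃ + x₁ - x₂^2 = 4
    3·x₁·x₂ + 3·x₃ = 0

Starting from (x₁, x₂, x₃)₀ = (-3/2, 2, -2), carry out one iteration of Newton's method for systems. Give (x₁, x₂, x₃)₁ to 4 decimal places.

(-0.7564, -0.0020, -1.4903)

At (-3/2, 2, -2): F = (11.5000, -6.5000, -15.0000).
Jacobian J = [[5, -x₃, -x₂ + 10·x₃], [x₃ + 1, -2·x₂, x₁], [3·x₂, 3·x₁, 3]].
At the point, J = [[5.0000, 2.0000, -22.0000], [-1.0000, -4.0000, -1.5000], [6.0000, -4.5000, 3.0000]] (det J = -732.7500).
Solving J·Δ = −F gives Δ = (0.7436, -2.0020, 0.5097).
Then the next iterate is (x₁, x₂, x₃)₁ = (-0.7564, -0.0020, -1.4903).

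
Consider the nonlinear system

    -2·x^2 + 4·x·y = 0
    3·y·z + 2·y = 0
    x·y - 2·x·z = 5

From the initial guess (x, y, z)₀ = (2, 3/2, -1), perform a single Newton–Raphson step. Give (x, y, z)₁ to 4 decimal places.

At (2, 3/2, -1): F = (4.0000, -1.5000, 2.0000).
Jacobian J = [[-4·x + 4·y, 4·x, 0], [0, 3·z + 2, 3·y], [y - 2·z, x, -2·x]].
At the point, J = [[-2.0000, 8.0000, 0.0000], [0.0000, -1.0000, 4.5000], [3.5000, 2.0000, -4.0000]] (det J = 136.0000).
Solving J·Δ = −F gives Δ = (-0.0294, -0.5074, 0.2206).
Then the next iterate is (x, y, z)₁ = (1.9706, 0.9926, -0.7794).

(1.9706, 0.9926, -0.7794)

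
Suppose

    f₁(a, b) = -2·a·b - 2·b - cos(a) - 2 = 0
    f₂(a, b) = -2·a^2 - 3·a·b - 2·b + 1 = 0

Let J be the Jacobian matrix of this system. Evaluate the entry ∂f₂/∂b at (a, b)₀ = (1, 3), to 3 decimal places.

∂f₂/∂b = -3·a - 2.
At (1, 3) this is -5.000.

-5.000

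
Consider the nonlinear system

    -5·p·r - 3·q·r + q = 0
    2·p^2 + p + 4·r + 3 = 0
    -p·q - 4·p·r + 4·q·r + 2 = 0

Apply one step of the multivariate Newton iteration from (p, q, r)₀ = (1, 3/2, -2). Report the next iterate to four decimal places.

(0.4475, 0.9767, -0.8093)

At (1, 3/2, -2): F = (20.5000, -2.0000, -3.5000).
Jacobian J = [[-5·r, -3·r + 1, -5·p - 3·q], [4·p + 1, 0, 4], [-q - 4·r, -p + 4·r, -4·p + 4·q]].
At the point, J = [[10.0000, 7.0000, -9.5000], [5.0000, 0.0000, 4.0000], [6.5000, -9.0000, 2.0000]] (det J = 899.5000).
Solving J·Δ = −F gives Δ = (-0.5525, -0.5233, 1.1907).
Then the next iterate is (p, q, r)₁ = (0.4475, 0.9767, -0.8093).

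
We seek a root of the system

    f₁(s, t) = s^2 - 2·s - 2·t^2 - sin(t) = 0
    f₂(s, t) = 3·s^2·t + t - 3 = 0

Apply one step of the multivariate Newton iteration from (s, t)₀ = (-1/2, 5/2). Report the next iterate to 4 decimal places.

(-0.6089, 1.2475)

At (-1/2, 5/2): F = (-11.848472, 1.3750).
Jacobian J = [[2·s - 2, -4·t - cos(t)], [6·s·t, 3·s^2 + 1]].
At the point, J = [[-3.0000, -9.198856], [-7.5000, 1.7500]] (det J = -74.241423).
Solving J·Δ = −F gives Δ = (-0.1089, -1.2525).
Then the next iterate is (s, t)₁ = (-0.6089, 1.2475).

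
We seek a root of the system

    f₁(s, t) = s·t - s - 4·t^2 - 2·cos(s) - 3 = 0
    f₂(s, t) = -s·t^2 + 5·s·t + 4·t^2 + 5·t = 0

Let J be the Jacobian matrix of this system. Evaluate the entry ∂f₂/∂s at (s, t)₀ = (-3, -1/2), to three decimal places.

-2.750

∂f₂/∂s = -t^2 + 5·t.
At (-3, -1/2) this is -2.750.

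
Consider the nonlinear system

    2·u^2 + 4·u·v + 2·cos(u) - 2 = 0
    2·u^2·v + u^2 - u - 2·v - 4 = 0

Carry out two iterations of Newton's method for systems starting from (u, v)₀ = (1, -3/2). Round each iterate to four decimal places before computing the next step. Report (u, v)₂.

At (1, -3/2): F = (-4.919395, -4.0000).
Jacobian J = [[4·u + 4·v - 2·sin(u), 4·u], [4·u·v + 2·u - 1, 2·u^2 - 2]].
At the point, J = [[-3.682942, 4.0000], [-5.0000, 0.0000]] (det J = 20.0000).
Solving J·Δ = −F gives Δ = (-0.8000, 0.4933).
Then the next iterate is (u, v)₁ = (0.2000, -1.0067).
Round to (0.2000, -1.0067) and repeat: F = (-0.765227, -2.227136), J = [[-3.624139, 0.8000], [-1.405360, -1.9200]].
Δ = (-0.4022, -0.8656), so (u, v)₂ = (-0.2022, -1.8723).

(-0.2022, -1.8723)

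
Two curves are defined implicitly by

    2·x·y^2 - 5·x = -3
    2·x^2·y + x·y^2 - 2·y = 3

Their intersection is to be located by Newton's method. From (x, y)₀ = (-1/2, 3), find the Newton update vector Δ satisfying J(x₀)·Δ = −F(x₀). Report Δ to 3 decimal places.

At (-1/2, 3): F = (-3.500, -12.000).
Jacobian J = [[2·y^2 - 5, 4·x·y], [4·x·y + y^2, 2·x^2 + 2·x·y - 2]].
At the point, J = [[13.000, -6.000], [3.000, -4.500]] (det J = -40.500).
Solving J·Δ = −F gives Δ = (-1.389, -3.593).

(-1.389, -3.593)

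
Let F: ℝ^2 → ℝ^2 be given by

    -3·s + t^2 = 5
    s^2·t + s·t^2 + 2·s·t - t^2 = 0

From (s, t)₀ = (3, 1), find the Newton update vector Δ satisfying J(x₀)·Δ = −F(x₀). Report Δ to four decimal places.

At (3, 1): F = (-13.0000, 17.0000).
Jacobian J = [[-3, 2·t], [2·s·t + t^2 + 2·t, s^2 + 2·s·t + 2·s - 2·t]].
At the point, J = [[-3.0000, 2.0000], [9.0000, 19.0000]] (det J = -75.0000).
Solving J·Δ = −F gives Δ = (-3.7467, 0.8800).

(-3.7467, 0.8800)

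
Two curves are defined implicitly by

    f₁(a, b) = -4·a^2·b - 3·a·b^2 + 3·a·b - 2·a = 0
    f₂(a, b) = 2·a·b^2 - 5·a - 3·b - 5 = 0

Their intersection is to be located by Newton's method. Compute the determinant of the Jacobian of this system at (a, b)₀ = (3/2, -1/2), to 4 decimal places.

-10.5000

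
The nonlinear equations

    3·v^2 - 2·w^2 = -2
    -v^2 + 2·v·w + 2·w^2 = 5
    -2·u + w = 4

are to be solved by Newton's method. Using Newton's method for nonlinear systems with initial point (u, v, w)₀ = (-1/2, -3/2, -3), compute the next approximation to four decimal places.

At (-1/2, -3/2, -3): F = (-9.2500, 19.7500, -6.0000).
Jacobian J = [[0, 6·v, -4·w], [0, -2·v + 2·w, 2·v + 4·w], [-2, 0, 1]].
At the point, J = [[0.0000, -9.0000, 12.0000], [0.0000, -3.0000, -15.0000], [-2.0000, 0.0000, 1.0000]] (det J = -342.0000).
Solving J·Δ = −F gives Δ = (-2.3991, 0.5746, 1.2018).
Then the next iterate is (u, v, w)₁ = (-2.8991, -0.9254, -1.7982).

(-2.8991, -0.9254, -1.7982)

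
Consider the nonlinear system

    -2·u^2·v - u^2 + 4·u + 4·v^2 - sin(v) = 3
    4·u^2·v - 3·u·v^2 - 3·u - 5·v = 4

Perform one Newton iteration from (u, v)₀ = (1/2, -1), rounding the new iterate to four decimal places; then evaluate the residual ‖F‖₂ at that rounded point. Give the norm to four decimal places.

At (1/2, -1): F = (4.091471, -3.0000).
Jacobian J = [[-4·u·v - 2·u + 4, -2·u^2 + 8·v - cos(v)], [8·u·v - 3·v^2 - 3, 4·u^2 - 6·u·v - 5]].
At the point, J = [[5.0000, -9.040302], [-10.0000, -1.0000]] (det J = -95.403023).
Solving J·Δ = −F gives Δ = (-0.3272, 0.2716).
Then the next iterate is (u, v)₁ = (0.1728, -0.7284).
Re-evaluating at (0.1728, -0.7284): F = (0.492783, -1.238445), so ‖F‖₂ = 1.3329.

1.3329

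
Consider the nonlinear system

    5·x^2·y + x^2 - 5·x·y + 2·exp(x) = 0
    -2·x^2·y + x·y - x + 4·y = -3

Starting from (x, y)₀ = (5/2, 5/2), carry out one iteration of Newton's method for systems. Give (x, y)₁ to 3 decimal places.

(-2.929, 21.345)

At (5/2, 5/2): F = (77.48999, -14.500).
Jacobian J = [[10·x·y + 2·x - 5·y + 2·exp(x), 5·x^2 - 5·x], [-4·x·y + y - 1, -2·x^2 + x + 4]].
At the point, J = [[79.36499, 18.750], [-23.500, -6.000]] (det J = -35.56493).
Solving J·Δ = −F gives Δ = (-5.429, 18.845).
Then the next iterate is (x, y)₁ = (-2.929, 21.345).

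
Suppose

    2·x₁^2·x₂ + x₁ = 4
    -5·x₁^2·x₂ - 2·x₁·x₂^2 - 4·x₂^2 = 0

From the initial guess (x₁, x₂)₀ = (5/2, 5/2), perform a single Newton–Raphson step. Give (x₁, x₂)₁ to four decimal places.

(1.9366, 1.2919)

At (5/2, 5/2): F = (29.7500, -134.3750).
Jacobian J = [[4·x₁·x₂ + 1, 2·x₁^2], [-10·x₁·x₂ - 2·x₂^2, -5·x₁^2 - 4·x₁·x₂ - 8·x₂]].
At the point, J = [[26.0000, 12.5000], [-75.0000, -76.2500]] (det J = -1045.0000).
Solving J·Δ = −F gives Δ = (-0.5634, -1.2081).
Then the next iterate is (x₁, x₂)₁ = (1.9366, 1.2919).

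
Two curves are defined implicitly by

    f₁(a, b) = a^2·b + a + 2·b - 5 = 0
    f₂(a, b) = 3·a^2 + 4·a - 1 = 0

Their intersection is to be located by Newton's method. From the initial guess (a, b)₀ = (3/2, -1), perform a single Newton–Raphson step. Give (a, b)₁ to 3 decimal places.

At (3/2, -1): F = (-7.750, 11.750).
Jacobian J = [[2·a·b + 1, a^2 + 2], [6·a + 4, 0]].
At the point, J = [[-2.000, 4.250], [13.000, 0.000]] (det J = -55.250).
Solving J·Δ = −F gives Δ = (-0.904, 1.398).
Then the next iterate is (a, b)₁ = (0.596, 0.398).

(0.596, 0.398)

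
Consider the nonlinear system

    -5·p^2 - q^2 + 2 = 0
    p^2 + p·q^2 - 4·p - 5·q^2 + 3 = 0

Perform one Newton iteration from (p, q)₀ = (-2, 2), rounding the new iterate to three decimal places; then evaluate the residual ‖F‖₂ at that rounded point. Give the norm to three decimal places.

At (-2, 2): F = (-22.000, -13.000).
Jacobian J = [[-10·p, -2·q], [2·p + q^2 - 4, 2·p·q - 10·q]].
At the point, J = [[20.000, -4.000], [-4.000, -28.000]] (det J = -576.000).
Solving J·Δ = −F gives Δ = (0.979, -0.604).
Then the next iterate is (p, q)₁ = (-1.021, 1.396).
Re-evaluating at (-1.021, 1.396): F = (-5.16102, -3.60738), so ‖F‖₂ = 6.297.

6.297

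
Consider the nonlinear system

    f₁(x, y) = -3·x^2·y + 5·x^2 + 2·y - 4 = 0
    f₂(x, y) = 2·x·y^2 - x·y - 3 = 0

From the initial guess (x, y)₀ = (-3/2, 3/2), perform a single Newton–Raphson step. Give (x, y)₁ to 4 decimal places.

At (-3/2, 3/2): F = (0.1250, -7.5000).
Jacobian J = [[-6·x·y + 10·x, -3·x^2 + 2], [2·y^2 - y, 4·x·y - x]].
At the point, J = [[-1.5000, -4.7500], [3.0000, -7.5000]] (det J = 25.5000).
Solving J·Δ = −F gives Δ = (1.4338, -0.4265).
Then the next iterate is (x, y)₁ = (-0.0662, 1.0735).

(-0.0662, 1.0735)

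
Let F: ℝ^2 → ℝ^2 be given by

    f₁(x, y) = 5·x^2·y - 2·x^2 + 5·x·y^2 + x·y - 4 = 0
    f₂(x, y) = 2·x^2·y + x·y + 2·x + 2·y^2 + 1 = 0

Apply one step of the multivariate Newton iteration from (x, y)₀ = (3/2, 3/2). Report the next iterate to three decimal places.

(-1.701, 3.376)

At (3/2, 3/2): F = (27.500, 17.500).
Jacobian J = [[10·x·y - 4·x + 5·y^2 + y, 5·x^2 + 10·x·y + x], [4·x·y + y + 2, 2·x^2 + x + 4·y]].
At the point, J = [[29.250, 35.250], [12.500, 12.000]] (det J = -89.625).
Solving J·Δ = −F gives Δ = (-3.201, 1.876).
Then the next iterate is (x, y)₁ = (-1.701, 3.376).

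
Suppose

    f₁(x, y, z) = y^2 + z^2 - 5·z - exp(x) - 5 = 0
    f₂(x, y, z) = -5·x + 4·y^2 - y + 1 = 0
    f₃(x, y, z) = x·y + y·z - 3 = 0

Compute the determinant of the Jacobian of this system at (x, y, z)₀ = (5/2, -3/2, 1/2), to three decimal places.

-77.059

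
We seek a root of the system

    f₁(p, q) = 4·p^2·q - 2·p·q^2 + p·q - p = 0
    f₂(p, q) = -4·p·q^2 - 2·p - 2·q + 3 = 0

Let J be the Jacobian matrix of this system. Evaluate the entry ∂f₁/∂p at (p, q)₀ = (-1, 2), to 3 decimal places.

∂f₁/∂p = 8·p·q - 2·q^2 + q - 1.
At (-1, 2) this is -23.000.

-23.000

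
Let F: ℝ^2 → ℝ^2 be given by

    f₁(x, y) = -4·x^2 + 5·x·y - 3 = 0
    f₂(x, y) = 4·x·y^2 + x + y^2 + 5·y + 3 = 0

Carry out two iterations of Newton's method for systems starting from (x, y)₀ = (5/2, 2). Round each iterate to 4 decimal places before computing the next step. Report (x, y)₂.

At (5/2, 2): F = (-3.0000, 59.5000).
Jacobian J = [[-8·x + 5·y, 5·x], [4·y^2 + 1, 8·x·y + 2·y + 5]].
At the point, J = [[-10.0000, 12.5000], [17.0000, 49.0000]] (det J = -702.5000).
Solving J·Δ = −F gives Δ = (-1.2680, -0.7744).
Then the next iterate is (x, y)₁ = (1.2320, 1.2256).
Round to (1.2320, 1.2256) and repeat: F = (-1.5216, 19.264421), J = [[-3.7280, 6.1600], [7.008381, 19.530714]].
Δ = (-1.2794, -0.5273), so (x, y)₂ = (-0.0474, 0.6983).

(-0.0474, 0.6983)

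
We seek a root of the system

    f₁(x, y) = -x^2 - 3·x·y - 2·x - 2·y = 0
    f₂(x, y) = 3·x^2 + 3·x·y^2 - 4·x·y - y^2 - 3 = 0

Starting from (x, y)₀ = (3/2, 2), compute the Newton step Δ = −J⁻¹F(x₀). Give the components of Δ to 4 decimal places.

(-31.0357, 49.7143)

At (3/2, 2): F = (-18.2500, 5.7500).
Jacobian J = [[-2·x - 3·y - 2, -3·x - 2], [6·x + 3·y^2 - 4·y, 6·x·y - 4·x - 2·y]].
At the point, J = [[-11.0000, -6.5000], [13.0000, 8.0000]] (det J = -3.5000).
Solving J·Δ = −F gives Δ = (-31.0357, 49.7143).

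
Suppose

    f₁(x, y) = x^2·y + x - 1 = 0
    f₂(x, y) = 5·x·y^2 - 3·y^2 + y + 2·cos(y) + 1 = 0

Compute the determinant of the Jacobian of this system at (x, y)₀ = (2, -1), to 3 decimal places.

13.951

J = [[2·x·y + 1, x^2], [5·y^2, 10·x·y - 6·y - 2·sin(y) + 1]].
At the point, J = [[-3.000, 4.000], [5.000, -11.31706]].
det J = 13.951.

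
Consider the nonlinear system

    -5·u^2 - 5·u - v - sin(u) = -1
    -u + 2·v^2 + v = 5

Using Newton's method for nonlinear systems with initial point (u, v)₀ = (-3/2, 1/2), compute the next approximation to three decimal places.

(-1.178, 1.441)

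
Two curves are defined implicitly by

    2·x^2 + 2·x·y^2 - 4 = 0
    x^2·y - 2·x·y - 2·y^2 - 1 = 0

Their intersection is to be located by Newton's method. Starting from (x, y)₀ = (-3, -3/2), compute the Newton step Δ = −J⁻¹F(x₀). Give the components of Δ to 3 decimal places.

(1.378, 0.546)

At (-3, -3/2): F = (0.500, -28.000).
Jacobian J = [[4·x + 2·y^2, 4·x·y], [2·x·y - 2·y, x^2 - 2·x - 4·y]].
At the point, J = [[-7.500, 18.000], [12.000, 21.000]] (det J = -373.500).
Solving J·Δ = −F gives Δ = (1.378, 0.546).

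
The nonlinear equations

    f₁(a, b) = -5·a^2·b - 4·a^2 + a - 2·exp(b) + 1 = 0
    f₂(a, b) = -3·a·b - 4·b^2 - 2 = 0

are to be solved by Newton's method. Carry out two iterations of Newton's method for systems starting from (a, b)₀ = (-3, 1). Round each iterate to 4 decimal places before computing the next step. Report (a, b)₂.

(-0.6194, 0.2411)

At (-3, 1): F = (-88.436564, 3.0000).
Jacobian J = [[-10·a·b - 8·a + 1, -5·a^2 - 2·exp(b)], [-3·b, -3·a - 8·b]].
At the point, J = [[55.0000, -50.436564], [-3.0000, 1.0000]] (det J = -96.309691).
Solving J·Δ = −F gives Δ = (0.6528, -1.0415).
Then the next iterate is (a, b)₁ = (-2.3472, -0.0415).
Round to (-2.3472, -0.0415) and repeat: F = (-24.160100, -2.299115), J = [[18.803512, -29.465438], [0.1245, 7.3736]].
Δ = (1.7278, 0.2826), so (a, b)₂ = (-0.6194, 0.2411).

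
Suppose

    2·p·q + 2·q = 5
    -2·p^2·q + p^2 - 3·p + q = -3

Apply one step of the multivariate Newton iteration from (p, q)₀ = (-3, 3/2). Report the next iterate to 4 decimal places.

(8.2667, 7.2000)

At (-3, 3/2): F = (-11.0000, -4.5000).
Jacobian J = [[2·q, 2·p + 2], [-4·p·q + 2·p - 3, -2·p^2 + 1]].
At the point, J = [[3.0000, -4.0000], [9.0000, -17.0000]] (det J = -15.0000).
Solving J·Δ = −F gives Δ = (11.2667, 5.7000).
Then the next iterate is (p, q)₁ = (8.2667, 7.2000).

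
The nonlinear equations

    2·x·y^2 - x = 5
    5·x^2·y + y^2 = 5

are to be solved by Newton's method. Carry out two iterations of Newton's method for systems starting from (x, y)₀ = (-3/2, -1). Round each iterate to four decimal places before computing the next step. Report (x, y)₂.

At (-3/2, -1): F = (-6.5000, -15.2500).
Jacobian J = [[2·y^2 - 1, 4·x·y], [10·x·y, 5·x^2 + 2·y]].
At the point, J = [[1.0000, 6.0000], [15.0000, 9.2500]] (det J = -80.7500).
Solving J·Δ = −F gives Δ = (0.3885, 1.0186).
Then the next iterate is (x, y)₁ = (-1.1115, 0.0186).
Round to (-1.1115, 0.0186) and repeat: F = (-3.889269, -4.884759), J = [[-0.999308, -0.082696], [-0.206739, 6.214361]].
Δ = (-3.9461, 0.6548), so (x, y)₂ = (-5.0576, 0.6734).

(-5.0576, 0.6734)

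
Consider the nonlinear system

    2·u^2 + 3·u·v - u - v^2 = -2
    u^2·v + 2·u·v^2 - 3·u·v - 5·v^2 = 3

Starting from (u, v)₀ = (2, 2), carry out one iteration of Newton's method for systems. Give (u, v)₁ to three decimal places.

(1.245, -1.092)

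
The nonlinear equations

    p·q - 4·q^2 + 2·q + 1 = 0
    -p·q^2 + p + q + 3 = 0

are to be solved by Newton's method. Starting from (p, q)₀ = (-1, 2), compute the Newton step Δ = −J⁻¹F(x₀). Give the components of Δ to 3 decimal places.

At (-1, 2): F = (-13.000, 8.000).
Jacobian J = [[q, p - 8·q + 2], [-q^2 + 1, -2·p·q + 1]].
At the point, J = [[2.000, -15.000], [-3.000, 5.000]] (det J = -35.000).
Solving J·Δ = −F gives Δ = (1.571, -0.657).

(1.571, -0.657)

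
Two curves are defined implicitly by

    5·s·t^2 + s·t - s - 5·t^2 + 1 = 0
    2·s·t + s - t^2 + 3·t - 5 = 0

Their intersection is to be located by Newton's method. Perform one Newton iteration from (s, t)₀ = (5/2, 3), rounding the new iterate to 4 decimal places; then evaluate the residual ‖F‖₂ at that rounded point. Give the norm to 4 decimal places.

17.9933

At (5/2, 3): F = (73.5000, 12.5000).
Jacobian J = [[5·t^2 + t - 1, 10·s·t + s - 10·t], [2·t + 1, 2·s - 2·t + 3]].
At the point, J = [[47.0000, 47.5000], [7.0000, 2.0000]] (det J = -238.5000).
Solving J·Δ = −F gives Δ = (-1.8732, 0.3061).
Then the next iterate is (s, t)₁ = (0.6268, 3.3061).
Re-evaluating at (0.6268, 3.3061): F = (-17.950471, -1.240670), so ‖F‖₂ = 17.9933.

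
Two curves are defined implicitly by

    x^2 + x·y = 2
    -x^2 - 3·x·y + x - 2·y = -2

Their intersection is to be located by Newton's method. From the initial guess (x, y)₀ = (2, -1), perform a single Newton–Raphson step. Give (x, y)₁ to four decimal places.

(1.3333, 0.0000)

At (2, -1): F = (0.0000, 8.0000).
Jacobian J = [[2·x + y, x], [-2·x - 3·y + 1, -3·x - 2]].
At the point, J = [[3.0000, 2.0000], [0.0000, -8.0000]] (det J = -24.0000).
Solving J·Δ = −F gives Δ = (-0.6667, 1.0000).
Then the next iterate is (x, y)₁ = (1.3333, 0.0000).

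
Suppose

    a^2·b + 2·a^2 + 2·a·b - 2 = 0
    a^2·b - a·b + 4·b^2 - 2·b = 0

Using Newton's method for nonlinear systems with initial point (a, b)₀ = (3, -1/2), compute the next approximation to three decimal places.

(2.600, -0.853)

At (3, -1/2): F = (8.500, -1.000).
Jacobian J = [[2·a·b + 4·a + 2·b, a^2 + 2·a], [2·a·b - b, a^2 - a + 8·b - 2]].
At the point, J = [[8.000, 15.000], [-2.500, 0.000]] (det J = 37.500).
Solving J·Δ = −F gives Δ = (-0.400, -0.353).
Then the next iterate is (a, b)₁ = (2.600, -0.853).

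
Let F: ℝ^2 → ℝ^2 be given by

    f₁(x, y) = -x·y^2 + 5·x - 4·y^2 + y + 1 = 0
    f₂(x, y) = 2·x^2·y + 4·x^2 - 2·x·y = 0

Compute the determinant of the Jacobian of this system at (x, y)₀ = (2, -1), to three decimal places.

-114.000

J = [[-y^2 + 5, -2·x·y - 8·y + 1], [4·x·y + 8·x - 2·y, 2·x^2 - 2·x]].
At the point, J = [[4.000, 13.000], [10.000, 4.000]].
det J = -114.000.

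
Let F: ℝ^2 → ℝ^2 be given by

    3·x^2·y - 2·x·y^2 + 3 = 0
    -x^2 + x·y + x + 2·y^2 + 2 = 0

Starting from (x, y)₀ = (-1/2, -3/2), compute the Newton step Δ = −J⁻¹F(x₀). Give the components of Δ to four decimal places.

(10.8333, 1.8333)

At (-1/2, -3/2): F = (4.1250, 6.5000).
Jacobian J = [[6·x·y - 2·y^2, 3·x^2 - 4·x·y], [-2·x + y + 1, x + 4·y]].
At the point, J = [[0.0000, -2.2500], [0.5000, -6.5000]] (det J = 1.1250).
Solving J·Δ = −F gives Δ = (10.8333, 1.8333).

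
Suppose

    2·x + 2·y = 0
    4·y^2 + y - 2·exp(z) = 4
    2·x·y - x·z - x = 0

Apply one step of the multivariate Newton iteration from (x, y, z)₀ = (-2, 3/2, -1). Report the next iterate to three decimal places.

(-1.106, 1.106, -0.129)

At (-2, 3/2, -1): F = (-1.000, 5.76424, -6.000).
Jacobian J = [[2, 2, 0], [0, 8·y + 1, -2·exp(z)], [2·y - z - 1, 2·x, -x]].
At the point, J = [[2.000, 2.000, 0.000], [0.000, 13.000, -0.73576], [3.000, -4.000, 2.000]] (det J = 41.69938).
Solving J·Δ = −F gives Δ = (0.894, -0.394, 0.871).
Then the next iterate is (x, y, z)₁ = (-1.106, 1.106, -0.129).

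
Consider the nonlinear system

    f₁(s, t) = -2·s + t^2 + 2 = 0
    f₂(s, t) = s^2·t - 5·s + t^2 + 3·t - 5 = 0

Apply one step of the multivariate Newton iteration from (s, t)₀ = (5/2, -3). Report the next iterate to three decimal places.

(0.935, -1.478)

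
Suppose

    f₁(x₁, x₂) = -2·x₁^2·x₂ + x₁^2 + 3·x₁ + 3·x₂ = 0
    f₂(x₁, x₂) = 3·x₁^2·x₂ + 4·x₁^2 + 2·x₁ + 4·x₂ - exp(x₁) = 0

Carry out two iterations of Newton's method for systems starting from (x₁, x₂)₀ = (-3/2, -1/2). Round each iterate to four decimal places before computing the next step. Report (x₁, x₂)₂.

At (-3/2, -1/2): F = (-1.5000, 0.401870).
Jacobian J = [[-4·x₁·x₂ + 2·x₁ + 3, -2·x₁^2 + 3], [6·x₁·x₂ + 8·x₁ - exp(x₁) + 2, 3·x₁^2 + 4]].
At the point, J = [[-3.0000, -1.5000], [-5.723130, 10.7500]] (det J = -40.834695).
Solving J·Δ = −F gives Δ = (-0.3801, -0.2398).
Then the next iterate is (x₁, x₂)₁ = (-1.8801, -0.7398).
Round to (-1.8801, -0.7398) and repeat: F = (0.905131, -0.577953), J = [[-6.323792, -4.069552], [-4.847987, 14.604328]].
Δ = (0.0970, 0.0718), so (x₁, x₂)₂ = (-1.7831, -0.6680).

(-1.7831, -0.6680)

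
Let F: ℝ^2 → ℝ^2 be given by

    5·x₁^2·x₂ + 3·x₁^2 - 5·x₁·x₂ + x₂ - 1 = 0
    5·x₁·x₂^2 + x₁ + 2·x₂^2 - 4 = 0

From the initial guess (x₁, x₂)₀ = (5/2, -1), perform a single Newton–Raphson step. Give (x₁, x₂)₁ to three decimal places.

At (5/2, -1): F = (-2.000, 13.000).
Jacobian J = [[10·x₁·x₂ + 6·x₁ - 5·x₂, 5·x₁^2 - 5·x₁ + 1], [5·x₂^2 + 1, 10·x₁·x₂ + 4·x₂]].
At the point, J = [[-5.000, 19.750], [6.000, -29.000]] (det J = 26.500).
Solving J·Δ = −F gives Δ = (7.500, 2.000).
Then the next iterate is (x₁, x₂)₁ = (10.000, 1.000).

(10.000, 1.000)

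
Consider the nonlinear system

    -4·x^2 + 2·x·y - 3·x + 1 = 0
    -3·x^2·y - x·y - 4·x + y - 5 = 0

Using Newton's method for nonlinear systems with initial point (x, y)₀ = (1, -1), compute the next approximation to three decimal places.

(-0.091, -4.091)

At (1, -1): F = (-8.000, -6.000).
Jacobian J = [[-8·x + 2·y - 3, 2·x], [-6·x·y - y - 4, -3·x^2 - x + 1]].
At the point, J = [[-13.000, 2.000], [3.000, -3.000]] (det J = 33.000).
Solving J·Δ = −F gives Δ = (-1.091, -3.091).
Then the next iterate is (x, y)₁ = (-0.091, -4.091).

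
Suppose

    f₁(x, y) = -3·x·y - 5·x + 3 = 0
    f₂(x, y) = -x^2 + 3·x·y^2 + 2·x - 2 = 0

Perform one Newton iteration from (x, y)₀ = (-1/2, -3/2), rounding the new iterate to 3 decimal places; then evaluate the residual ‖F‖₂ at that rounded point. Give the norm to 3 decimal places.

28.965

At (-1/2, -3/2): F = (3.250, -6.625).
Jacobian J = [[-3·y - 5, -3·x], [-2·x + 3·y^2 + 2, 6·x·y]].
At the point, J = [[-0.500, 1.500], [9.750, 4.500]] (det J = -16.875).
Solving J·Δ = −F gives Δ = (1.456, -1.681).
Then the next iterate is (x, y)₁ = (0.956, -3.181).
Re-evaluating at (0.956, -3.181): F = (7.34311, 28.01867), so ‖F‖₂ = 28.965.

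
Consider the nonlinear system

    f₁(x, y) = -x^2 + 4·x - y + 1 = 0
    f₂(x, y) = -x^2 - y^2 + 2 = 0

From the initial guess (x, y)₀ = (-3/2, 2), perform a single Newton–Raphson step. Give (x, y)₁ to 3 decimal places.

(-0.190, 1.920)

At (-3/2, 2): F = (-9.250, -4.250).
Jacobian J = [[-2·x + 4, -1], [-2·x, -2·y]].
At the point, J = [[7.000, -1.000], [3.000, -4.000]] (det J = -25.000).
Solving J·Δ = −F gives Δ = (1.310, -0.080).
Then the next iterate is (x, y)₁ = (-0.190, 1.920).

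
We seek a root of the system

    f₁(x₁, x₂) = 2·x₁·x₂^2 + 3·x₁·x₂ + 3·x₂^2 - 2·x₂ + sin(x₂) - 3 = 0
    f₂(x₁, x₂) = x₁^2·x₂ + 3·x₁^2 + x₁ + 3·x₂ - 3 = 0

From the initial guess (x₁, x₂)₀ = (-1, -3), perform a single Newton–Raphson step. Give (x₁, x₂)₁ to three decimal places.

(0.509, -0.127)

At (-1, -3): F = (20.85888, -13.000).
Jacobian J = [[2·x₂^2 + 3·x₂, 4·x₁·x₂ + 3·x₁ + 6·x₂ + cos(x₂) - 2], [2·x₁·x₂ + 6·x₁ + 1, x₁^2 + 3]].
At the point, J = [[9.000, -11.98999], [1.000, 4.000]] (det J = 47.98999).
Solving J·Δ = −F gives Δ = (1.509, 2.873).
Then the next iterate is (x₁, x₂)₁ = (0.509, -0.127).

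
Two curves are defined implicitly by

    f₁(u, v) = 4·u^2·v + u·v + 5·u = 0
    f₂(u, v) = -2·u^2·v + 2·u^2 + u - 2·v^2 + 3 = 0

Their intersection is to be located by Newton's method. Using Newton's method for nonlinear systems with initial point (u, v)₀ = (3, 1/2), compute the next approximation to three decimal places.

(0.985, 0.520)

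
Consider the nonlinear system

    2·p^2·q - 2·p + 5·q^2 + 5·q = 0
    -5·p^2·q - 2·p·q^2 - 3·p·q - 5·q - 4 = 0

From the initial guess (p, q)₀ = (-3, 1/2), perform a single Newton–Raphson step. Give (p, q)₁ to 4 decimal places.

At (-3, 1/2): F = (18.7500, -23.0000).
Jacobian J = [[4·p·q - 2, 2·p^2 + 10·q + 5], [-10·p·q - 2·q^2 - 3·q, -5·p^2 - 4·p·q - 3·p - 5]].
At the point, J = [[-8.0000, 28.0000], [13.0000, -35.0000]] (det J = -84.0000).
Solving J·Δ = −F gives Δ = (-0.1458, -0.7113).
Then the next iterate is (p, q)₁ = (-3.1458, -0.2113).

(-3.1458, -0.2113)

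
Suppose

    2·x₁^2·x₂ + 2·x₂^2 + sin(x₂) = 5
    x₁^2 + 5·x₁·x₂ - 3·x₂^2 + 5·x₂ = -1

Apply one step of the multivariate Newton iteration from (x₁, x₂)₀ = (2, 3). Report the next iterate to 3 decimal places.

At (2, 3): F = (37.14112, 23.000).
Jacobian J = [[4·x₁·x₂, 2·x₁^2 + 4·x₂ + cos(x₂)], [2·x₁ + 5·x₂, 5·x₁ - 6·x₂ + 5]].
At the point, J = [[24.000, 19.01001], [19.000, -3.000]] (det J = -433.19014).
Solving J·Δ = −F gives Δ = (-1.267, -0.355).
Then the next iterate is (x₁, x₂)₁ = (0.733, 2.645).

(0.733, 2.645)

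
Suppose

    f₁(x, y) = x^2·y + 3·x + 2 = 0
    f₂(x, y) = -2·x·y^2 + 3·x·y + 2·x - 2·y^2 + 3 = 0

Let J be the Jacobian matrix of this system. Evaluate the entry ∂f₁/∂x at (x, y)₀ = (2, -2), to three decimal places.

-5.000

∂f₁/∂x = 2·x·y + 3.
At (2, -2) this is -5.000.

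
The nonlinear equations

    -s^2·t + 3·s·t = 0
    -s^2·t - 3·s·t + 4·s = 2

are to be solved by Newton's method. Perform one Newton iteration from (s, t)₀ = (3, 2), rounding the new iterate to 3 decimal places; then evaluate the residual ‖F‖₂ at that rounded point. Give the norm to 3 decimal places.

At (3, 2): F = (0.000, -26.000).
Jacobian J = [[-2·s·t + 3·t, -s^2 + 3·s], [-2·s·t - 3·t + 4, -s^2 - 3·s]].
At the point, J = [[-6.000, 0.000], [-14.000, -18.000]] (det J = 108.000).
Solving J·Δ = −F gives Δ = (0.000, -1.444).
Then the next iterate is (s, t)₁ = (3.000, 0.556).
Re-evaluating at (3.000, 0.556): F = (0.000, -0.008), so ‖F‖₂ = 0.008.

0.008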